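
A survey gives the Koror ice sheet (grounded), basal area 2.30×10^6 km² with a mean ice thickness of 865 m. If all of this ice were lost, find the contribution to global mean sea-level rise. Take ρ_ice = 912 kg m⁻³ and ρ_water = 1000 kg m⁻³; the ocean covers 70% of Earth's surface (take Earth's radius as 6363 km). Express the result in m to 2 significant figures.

≈ 5.1 m

Koror: ice volume = 2.30×10^6 km² × 865 m = 1.990×10^6 km³; 1.990×10^6 × (912/1000) = 1.814×10^6 km³ of water.
Spread over 3.56×10^14 m² of ocean, Δh = 1.814×10^15 / 3.56×10^14 = 5.09 m.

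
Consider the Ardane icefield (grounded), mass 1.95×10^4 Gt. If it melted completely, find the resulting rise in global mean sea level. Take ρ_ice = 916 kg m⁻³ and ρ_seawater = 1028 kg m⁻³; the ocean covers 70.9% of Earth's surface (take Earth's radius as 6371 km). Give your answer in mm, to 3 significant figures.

Ardane: 1.95×10^4 Gt = 1.950×10^16 kg; dividing by ρ_w = 1028 kg m⁻³ gives 1.897×10^13 m³ of water.
Spread over 3.62×10^14 m² of ocean, Δh = 1.897×10^13 / 3.62×10^14 = 0.0525 m = 52.5 mm.

≈ 52.5 mm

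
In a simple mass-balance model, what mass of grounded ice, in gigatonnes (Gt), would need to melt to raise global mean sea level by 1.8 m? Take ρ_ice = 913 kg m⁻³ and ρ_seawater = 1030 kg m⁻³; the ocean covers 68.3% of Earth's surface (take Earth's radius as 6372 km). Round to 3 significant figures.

Required water volume = Δh × A = 1.8 m × 3.48×10^14 m² = 6.273×10^14 m³.
ρ_w = 1030 kg m⁻³, so the mass of water = 6.273×10^14 m³ × 1030 kg m⁻³ = 6.461×10^17 kg = 6.46×10^5 Gt (and the same mass of ice, by conservation).

≈ 6.46×10^5 Gt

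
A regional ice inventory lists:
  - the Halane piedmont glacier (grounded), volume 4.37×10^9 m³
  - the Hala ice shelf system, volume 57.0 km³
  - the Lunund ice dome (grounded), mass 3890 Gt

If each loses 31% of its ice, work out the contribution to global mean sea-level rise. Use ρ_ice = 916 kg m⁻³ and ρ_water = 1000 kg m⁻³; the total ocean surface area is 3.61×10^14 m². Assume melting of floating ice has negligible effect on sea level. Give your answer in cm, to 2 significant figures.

Halane: 0.31 × 4.37×10^9 m³ × (916/1000) = 1.241×10^9 m³ of water.
The Hala ice shelf system is floating and already displaces its own weight of water, so its melt adds essentially nothing to sea level.
Lunund: 0.31 × 3890 Gt = 1.206×10^15 kg; dividing by ρ_w = 1000 kg m⁻³ gives 1.206×10^12 m³ of water.
Total added water ≈ 1.207×10^12 m³ over 3.61×10^14 m² → Δh = 3.34×10^-3 m = 0.33 cm.

≈ 0.33 cm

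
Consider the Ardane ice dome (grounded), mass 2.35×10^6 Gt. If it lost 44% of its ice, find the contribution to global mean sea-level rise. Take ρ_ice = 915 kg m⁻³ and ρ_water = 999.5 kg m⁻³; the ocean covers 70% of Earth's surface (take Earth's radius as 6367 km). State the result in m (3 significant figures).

≈ 2.90 m

Ardane: 0.44 × 2.35×10^6 Gt = 1.034×10^18 kg; dividing by ρ_w = 999.5 kg m⁻³ gives 1.035×10^15 m³ of water.
Spread over 3.57×10^14 m² of ocean, Δh = 1.035×10^15 / 3.57×10^14 = 2.90 m.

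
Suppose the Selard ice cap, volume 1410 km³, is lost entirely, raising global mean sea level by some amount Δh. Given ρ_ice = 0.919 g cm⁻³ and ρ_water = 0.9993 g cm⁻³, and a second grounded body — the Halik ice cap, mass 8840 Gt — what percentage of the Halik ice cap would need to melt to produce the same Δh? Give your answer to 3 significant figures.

Equal sea-level rise means equal mass of meltwater, i.e. equal mass of ice lost.
Ice mass of Selard: 1.296×10^15 kg; ice mass of Halik: 8.840×10^15 kg.
Fraction required = 1.296×10^15 / 8.840×10^15 = 0.147 → 14.7 %.

≈ 14.7 %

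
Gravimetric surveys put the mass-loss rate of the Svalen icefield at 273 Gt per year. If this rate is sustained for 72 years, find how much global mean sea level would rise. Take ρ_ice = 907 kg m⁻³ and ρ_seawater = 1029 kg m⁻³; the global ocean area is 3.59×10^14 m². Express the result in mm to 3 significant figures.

Total mass lost = 273 Gt/yr × 72 yr = 1.966×10^4 Gt = 1.966×10^16 kg.
ρ_w = 1029 kg m⁻³, so water volume = 1.966×10^16 / 1029 = 1.910×10^13 m³.
Δh = 1.910×10^13 / 3.59×10^14 = 0.0532 m = 53.2 mm.

≈ 53.2 mm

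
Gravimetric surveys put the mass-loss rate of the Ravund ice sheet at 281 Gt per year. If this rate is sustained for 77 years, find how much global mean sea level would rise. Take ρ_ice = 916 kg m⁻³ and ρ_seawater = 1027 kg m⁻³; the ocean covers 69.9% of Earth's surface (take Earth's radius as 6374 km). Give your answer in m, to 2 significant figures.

≈ 0.059 m

Total mass lost = 281 Gt/yr × 77 yr = 2.164×10^4 Gt = 2.164×10^16 kg.
ρ_w = 1027 kg m⁻³, so water volume = 2.164×10^16 / 1027 = 2.107×10^13 m³.
Δh = 2.107×10^13 / 3.57×10^14 = 0.0590 m.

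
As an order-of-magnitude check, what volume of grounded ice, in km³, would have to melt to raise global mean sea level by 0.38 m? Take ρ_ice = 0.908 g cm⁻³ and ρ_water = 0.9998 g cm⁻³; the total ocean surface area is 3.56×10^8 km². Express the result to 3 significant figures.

Required water volume = Δh × A = 0.38 m × 3.56×10^14 m² = 1.353×10^14 m³ = 1.353×10^5 km³.
Ice volume = water volume × ρ_w/ρ_ice = 1.353×10^5 × 999.8/908 = 1.49×10^5 km³.

≈ 1.49×10^5 km³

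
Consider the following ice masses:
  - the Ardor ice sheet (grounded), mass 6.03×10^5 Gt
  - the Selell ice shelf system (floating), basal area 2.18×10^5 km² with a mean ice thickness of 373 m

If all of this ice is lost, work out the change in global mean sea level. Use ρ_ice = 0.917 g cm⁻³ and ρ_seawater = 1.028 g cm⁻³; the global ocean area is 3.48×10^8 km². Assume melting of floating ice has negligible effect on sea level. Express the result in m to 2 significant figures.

≈ 1.7 m

Ardor: 6.03×10^5 Gt = 6.030×10^17 kg; dividing by ρ_w = 1.028 g cm⁻³ = 1028 kg m⁻³ gives 5.866×10^14 m³ of water.
The Selell ice shelf system is floating and already displaces its own weight of water, so its melt adds essentially nothing to sea level.
Total added water ≈ 5.866×10^14 m³ over 3.48×10^14 m² → Δh = 1.69 m.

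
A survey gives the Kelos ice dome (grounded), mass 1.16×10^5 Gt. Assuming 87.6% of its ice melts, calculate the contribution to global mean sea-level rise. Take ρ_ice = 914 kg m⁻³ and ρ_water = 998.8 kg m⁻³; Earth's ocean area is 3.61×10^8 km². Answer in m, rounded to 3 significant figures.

Kelos: 0.876 × 1.16×10^5 Gt = 1.016×10^17 kg; dividing by ρ_w = 998.8 kg m⁻³ gives 1.017×10^14 m³ of water.
Spread over 3.61×10^14 m² of ocean, Δh = 1.017×10^14 / 3.61×10^14 = 0.282 m.

≈ 0.282 m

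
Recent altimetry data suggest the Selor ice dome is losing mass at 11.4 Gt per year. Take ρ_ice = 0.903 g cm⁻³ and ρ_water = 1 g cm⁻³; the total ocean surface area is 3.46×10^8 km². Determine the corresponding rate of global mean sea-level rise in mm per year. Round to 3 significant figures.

≈ 0.0329 mm/yr

ρ_w = 1 g cm⁻³ = 1000 kg m⁻³. Annual water volume added = 11.4 Gt / ρ_w = 1.140×10^13 kg / 1000 kg m⁻³ = 1.140×10^10 m³.
Δh per year = 1.140×10^10 / 3.46×10^14 = 3.29×10^-5 m = 0.0329 mm.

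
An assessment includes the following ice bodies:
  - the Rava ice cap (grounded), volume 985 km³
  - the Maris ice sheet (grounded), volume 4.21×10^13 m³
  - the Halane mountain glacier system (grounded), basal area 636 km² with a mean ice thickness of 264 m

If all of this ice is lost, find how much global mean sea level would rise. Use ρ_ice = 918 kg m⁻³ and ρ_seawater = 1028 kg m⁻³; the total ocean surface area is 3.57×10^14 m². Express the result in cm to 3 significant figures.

Rava: 985 km³ × (918/1028) = 879.6 km³ of water.
Maris: 4.21×10^13 m³ × (918/1028) = 3.760×10^13 m³ of water.
Halane: ice volume = 636 km² × 264 m = 167.9 km³; 167.9 × (918/1028) = 149.9 km³ of water.
Total added water ≈ 3.862×10^13 m³ over 3.57×10^14 m² → Δh = 0.108 m = 10.8 cm.

≈ 10.8 cm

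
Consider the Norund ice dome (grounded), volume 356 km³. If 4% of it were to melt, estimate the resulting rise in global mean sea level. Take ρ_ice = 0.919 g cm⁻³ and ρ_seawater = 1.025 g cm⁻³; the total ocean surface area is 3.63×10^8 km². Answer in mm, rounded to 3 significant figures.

Norund: 0.04 × 356 km³ × (919/1025) = 12.77 km³ of water.
Spread over 3.63×10^14 m² of ocean, Δh = 1.277×10^10 / 3.63×10^14 = 3.52×10^-5 m = 0.0352 mm.

≈ 0.0352 mm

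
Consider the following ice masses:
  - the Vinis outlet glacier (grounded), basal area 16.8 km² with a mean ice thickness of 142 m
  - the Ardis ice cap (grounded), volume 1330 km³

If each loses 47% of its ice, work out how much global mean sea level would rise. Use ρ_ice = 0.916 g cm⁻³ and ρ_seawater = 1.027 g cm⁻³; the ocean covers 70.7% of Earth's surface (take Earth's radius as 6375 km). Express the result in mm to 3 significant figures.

Vinis: ice volume = 16.8 km² × 142 m = 2.386 km³; 0.47 × 2.386 × (916/1027) = 1.000 km³ of water.
Ardis: 0.47 × 1330 km³ × (916/1027) = 557.5 km³ of water.
Total added water ≈ 5.585×10^11 m³ over 3.61×10^14 m² → Δh = 1.55×10^-3 m = 1.55 mm.

≈ 1.55 mm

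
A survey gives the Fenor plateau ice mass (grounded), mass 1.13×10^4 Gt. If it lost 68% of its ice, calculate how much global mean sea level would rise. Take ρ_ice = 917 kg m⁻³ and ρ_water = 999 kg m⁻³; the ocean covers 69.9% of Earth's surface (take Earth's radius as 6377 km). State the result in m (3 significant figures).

Fenor: 0.68 × 1.13×10^4 Gt = 7.684×10^15 kg; dividing by ρ_w = 999 kg m⁻³ gives 7.692×10^12 m³ of water.
Spread over 3.57×10^14 m² of ocean, Δh = 7.692×10^12 / 3.57×10^14 = 0.0215 m.

≈ 0.0215 m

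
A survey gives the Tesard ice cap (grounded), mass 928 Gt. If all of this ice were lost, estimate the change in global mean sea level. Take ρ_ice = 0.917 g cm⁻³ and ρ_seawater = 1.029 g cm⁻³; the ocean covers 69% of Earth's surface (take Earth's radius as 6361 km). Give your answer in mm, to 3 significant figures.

Tesard: 928 Gt = 9.280×10^14 kg; dividing by ρ_w = 1.029 g cm⁻³ = 1029 kg m⁻³ gives 9.018×10^11 m³ of water.
Spread over 3.51×10^14 m² of ocean, Δh = 9.018×10^11 / 3.51×10^14 = 2.57×10^-3 m = 2.57 mm.

≈ 2.57 mm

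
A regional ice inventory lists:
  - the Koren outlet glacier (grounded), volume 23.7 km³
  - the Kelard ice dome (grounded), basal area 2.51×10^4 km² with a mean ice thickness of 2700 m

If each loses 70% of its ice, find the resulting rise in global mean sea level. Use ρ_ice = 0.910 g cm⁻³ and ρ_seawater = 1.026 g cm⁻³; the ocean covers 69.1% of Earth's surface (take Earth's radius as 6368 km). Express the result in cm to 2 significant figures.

≈ 12 cm

Koren: 0.7 × 23.7 km³ × (910/1026) = 14.71 km³ of water.
Kelard: ice volume = 2.51×10^4 km² × 2700 m = 6.777×10^4 km³; 0.7 × 6.777×10^4 × (910/1026) = 4.208×10^4 km³ of water.
Total added water ≈ 4.209×10^13 m³ over 3.52×10^14 m² → Δh = 0.120 m = 12 cm.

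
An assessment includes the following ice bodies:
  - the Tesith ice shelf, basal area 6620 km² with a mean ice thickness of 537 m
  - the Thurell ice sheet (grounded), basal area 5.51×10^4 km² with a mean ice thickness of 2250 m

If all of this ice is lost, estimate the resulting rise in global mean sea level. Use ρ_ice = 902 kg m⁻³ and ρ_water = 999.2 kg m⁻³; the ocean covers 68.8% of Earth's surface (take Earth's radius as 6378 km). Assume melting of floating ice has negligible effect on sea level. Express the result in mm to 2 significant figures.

≈ 320 mm

The Tesith ice shelf is floating and already displaces its own weight of water, so its melt adds essentially nothing to sea level.
Thurell: ice volume = 5.51×10^4 km² × 2250 m = 1.240×10^5 km³; 1.240×10^5 × (902/999.2) = 1.119×10^5 km³ of water.
Total added water ≈ 1.119×10^14 m³ over 3.52×10^14 m² → Δh = 0.318 m = 320 mm.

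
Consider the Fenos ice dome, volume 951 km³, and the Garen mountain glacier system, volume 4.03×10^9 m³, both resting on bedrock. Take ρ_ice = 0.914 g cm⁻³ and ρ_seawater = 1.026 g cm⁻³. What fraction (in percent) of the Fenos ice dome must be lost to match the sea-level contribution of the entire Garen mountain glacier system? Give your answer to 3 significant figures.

≈ 0.424 %

Equal sea-level rise means equal mass of meltwater, i.e. equal mass of ice lost.
Ice mass of Garen: 3.683×10^12 kg; ice mass of Fenos: 8.692×10^14 kg.
Fraction required = 3.683×10^12 / 8.692×10^14 = 4.24×10^-3 → 0.424 %.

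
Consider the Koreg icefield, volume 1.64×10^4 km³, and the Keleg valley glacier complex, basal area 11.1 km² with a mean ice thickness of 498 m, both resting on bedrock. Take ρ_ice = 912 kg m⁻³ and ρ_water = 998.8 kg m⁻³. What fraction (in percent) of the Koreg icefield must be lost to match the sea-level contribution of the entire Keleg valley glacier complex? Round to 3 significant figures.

≈ 0.0337 %

Equal sea-level rise means equal mass of meltwater, i.e. equal mass of ice lost.
Ice mass of Keleg: 5.041×10^12 kg; ice mass of Koreg: 1.496×10^16 kg.
Fraction required = 5.041×10^12 / 1.496×10^16 = 3.37×10^-4 → 0.0337 %.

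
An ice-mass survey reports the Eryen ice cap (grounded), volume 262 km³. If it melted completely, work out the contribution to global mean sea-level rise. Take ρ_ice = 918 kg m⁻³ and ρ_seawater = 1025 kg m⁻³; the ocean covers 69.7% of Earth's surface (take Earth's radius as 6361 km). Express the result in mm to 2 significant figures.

Eryen: 262 km³ × (918/1025) = 234.6 km³ of water.
Spread over 3.54×10^14 m² of ocean, Δh = 2.346×10^11 / 3.54×10^14 = 6.62×10^-4 m = 0.66 mm.

≈ 0.66 mm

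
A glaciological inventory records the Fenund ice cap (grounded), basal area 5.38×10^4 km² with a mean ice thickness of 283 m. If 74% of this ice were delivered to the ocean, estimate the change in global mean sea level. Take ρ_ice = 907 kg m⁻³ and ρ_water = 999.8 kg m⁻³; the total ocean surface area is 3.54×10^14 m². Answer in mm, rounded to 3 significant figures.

≈ 28.9 mm

Fenund: ice volume = 5.38×10^4 km² × 283 m = 1.523×10^4 km³; 0.74 × 1.523×10^4 × (907/999.8) = 1.022×10^4 km³ of water.
Spread over 3.54×10^14 m² of ocean, Δh = 1.022×10^13 / 3.54×10^14 = 0.0289 m = 28.9 mm.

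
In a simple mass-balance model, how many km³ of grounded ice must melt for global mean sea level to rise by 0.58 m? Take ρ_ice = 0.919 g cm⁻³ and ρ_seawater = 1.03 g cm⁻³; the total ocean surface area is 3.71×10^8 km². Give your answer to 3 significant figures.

Required water volume = Δh × A = 0.58 m × 3.71×10^14 m² = 2.152×10^14 m³ = 2.152×10^5 km³.
Ice volume = water volume × ρ_w/ρ_ice = 2.152×10^5 × 1030/919 = 2.41×10^5 km³.

≈ 2.41×10^5 km³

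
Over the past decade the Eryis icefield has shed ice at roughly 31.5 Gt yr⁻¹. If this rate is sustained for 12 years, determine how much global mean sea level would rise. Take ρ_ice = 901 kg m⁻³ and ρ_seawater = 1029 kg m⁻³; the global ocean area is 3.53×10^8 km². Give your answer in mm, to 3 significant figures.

≈ 1.04 mm

Total mass lost = 31.5 Gt/yr × 12 yr = 378.0 Gt = 3.780×10^14 kg.
ρ_w = 1029 kg m⁻³, so water volume = 3.780×10^14 / 1029 = 3.673×10^11 m³.
Δh = 3.673×10^11 / 3.53×10^14 = 1.04×10^-3 m = 1.04 mm.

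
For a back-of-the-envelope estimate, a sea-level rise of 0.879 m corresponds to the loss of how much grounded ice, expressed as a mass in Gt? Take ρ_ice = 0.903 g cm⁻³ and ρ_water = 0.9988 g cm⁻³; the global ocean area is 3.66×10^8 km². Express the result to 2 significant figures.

Required water volume = Δh × A = 0.879 m × 3.66×10^14 m² = 3.217×10^14 m³.
ρ_w = 0.9988 g cm⁻³ = 998.8 kg m⁻³, so the mass of water = 3.217×10^14 m³ × 998.8 kg m⁻³ = 3.213×10^17 kg = 3.2×10^5 Gt (and the same mass of ice, by conservation).

≈ 3.2×10^5 Gt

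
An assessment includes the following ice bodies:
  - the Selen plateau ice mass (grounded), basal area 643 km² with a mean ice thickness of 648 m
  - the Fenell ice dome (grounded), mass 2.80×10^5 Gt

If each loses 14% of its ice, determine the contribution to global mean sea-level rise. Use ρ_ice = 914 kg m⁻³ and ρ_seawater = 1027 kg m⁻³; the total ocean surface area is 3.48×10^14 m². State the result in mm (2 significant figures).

Selen: ice volume = 643 km² × 648 m = 416.7 km³; 0.14 × 416.7 × (914/1027) = 51.91 km³ of water.
Fenell: 0.14 × 2.80×10^5 Gt = 3.920×10^16 kg; dividing by ρ_w = 1027 kg m⁻³ gives 3.817×10^13 m³ of water.
Total added water ≈ 3.822×10^13 m³ over 3.48×10^14 m² → Δh = 0.110 m = 110 mm.

≈ 110 mm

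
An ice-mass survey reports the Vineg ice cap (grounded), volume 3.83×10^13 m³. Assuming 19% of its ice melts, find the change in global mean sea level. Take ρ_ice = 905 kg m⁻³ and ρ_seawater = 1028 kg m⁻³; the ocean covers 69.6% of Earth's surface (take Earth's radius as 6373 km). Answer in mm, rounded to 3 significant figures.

≈ 18.0 mm

Vineg: 0.19 × 3.83×10^13 m³ × (905/1028) = 6.406×10^12 m³ of water.
Spread over 3.55×10^14 m² of ocean, Δh = 6.406×10^12 / 3.55×10^14 = 0.0180 m = 18.0 mm.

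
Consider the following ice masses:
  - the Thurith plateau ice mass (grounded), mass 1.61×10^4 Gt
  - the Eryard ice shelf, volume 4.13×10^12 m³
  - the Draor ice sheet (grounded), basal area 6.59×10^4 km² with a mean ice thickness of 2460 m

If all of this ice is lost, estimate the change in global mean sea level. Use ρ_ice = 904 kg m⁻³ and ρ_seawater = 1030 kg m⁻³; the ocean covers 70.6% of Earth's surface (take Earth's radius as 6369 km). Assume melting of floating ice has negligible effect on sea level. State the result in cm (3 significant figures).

≈ 43.9 cm

Thurith: 1.61×10^4 Gt = 1.610×10^16 kg; dividing by ρ_w = 1030 kg m⁻³ gives 1.563×10^13 m³ of water.
The Eryard ice shelf is floating and already displaces its own weight of water, so its melt adds essentially nothing to sea level.
Draor: ice volume = 6.59×10^4 km² × 2460 m = 1.621×10^5 km³; 1.621×10^5 × (904/1030) = 1.423×10^5 km³ of water.
Total added water ≈ 1.579×10^14 m³ over 3.60×10^14 m² → Δh = 0.439 m = 43.9 cm.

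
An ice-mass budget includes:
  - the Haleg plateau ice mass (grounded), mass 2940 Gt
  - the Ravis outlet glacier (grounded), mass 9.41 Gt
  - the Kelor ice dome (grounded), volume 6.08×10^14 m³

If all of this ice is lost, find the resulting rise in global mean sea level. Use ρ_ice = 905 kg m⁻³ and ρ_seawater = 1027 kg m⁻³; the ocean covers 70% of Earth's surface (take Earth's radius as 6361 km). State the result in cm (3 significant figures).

Haleg: 2940 Gt = 2.940×10^15 kg; dividing by ρ_w = 1027 kg m⁻³ gives 2.863×10^12 m³ of water.
Ravis: 9.41 Gt = 9.410×10^12 kg; dividing by ρ_w = 1027 kg m⁻³ gives 9.163×10^9 m³ of water.
Kelor: 6.08×10^14 m³ × (905/1027) = 5.358×10^14 m³ of water.
Total added water ≈ 5.386×10^14 m³ over 3.56×10^14 m² → Δh = 1.51 m = 151 cm.

≈ 151 cm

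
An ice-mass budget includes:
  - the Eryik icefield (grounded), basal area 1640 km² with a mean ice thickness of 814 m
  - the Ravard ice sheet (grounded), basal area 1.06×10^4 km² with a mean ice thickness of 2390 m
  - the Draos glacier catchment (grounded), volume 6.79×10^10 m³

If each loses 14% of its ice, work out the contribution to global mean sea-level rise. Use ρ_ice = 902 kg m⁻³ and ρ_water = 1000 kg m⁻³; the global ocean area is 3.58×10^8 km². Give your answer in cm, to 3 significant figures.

≈ 0.943 cm

Eryik: ice volume = 1640 km² × 814 m = 1335 km³; 0.14 × 1335 × (902/1000) = 168.6 km³ of water.
Ravard: ice volume = 1.06×10^4 km² × 2390 m = 2.533×10^4 km³; 0.14 × 2.533×10^4 × (902/1000) = 3199 km³ of water.
Draos: 0.14 × 6.79×10^10 m³ × (902/1000) = 8.574×10^9 m³ of water.
Total added water ≈ 3.376×10^12 m³ over 3.58×10^14 m² → Δh = 9.43×10^-3 m = 0.943 cm.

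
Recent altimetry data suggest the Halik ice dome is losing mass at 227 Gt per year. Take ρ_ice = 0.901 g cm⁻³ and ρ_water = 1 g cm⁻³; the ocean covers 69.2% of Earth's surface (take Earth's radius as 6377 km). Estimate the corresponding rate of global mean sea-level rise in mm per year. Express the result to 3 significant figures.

ρ_w = 1 g cm⁻³ = 1000 kg m⁻³. Annual water volume added = 227 Gt / ρ_w = 2.270×10^14 kg / 1000 kg m⁻³ = 2.270×10^11 m³.
Δh per year = 2.270×10^11 / 3.54×10^14 = 6.42×10^-4 m = 0.642 mm.

≈ 0.642 mm/yr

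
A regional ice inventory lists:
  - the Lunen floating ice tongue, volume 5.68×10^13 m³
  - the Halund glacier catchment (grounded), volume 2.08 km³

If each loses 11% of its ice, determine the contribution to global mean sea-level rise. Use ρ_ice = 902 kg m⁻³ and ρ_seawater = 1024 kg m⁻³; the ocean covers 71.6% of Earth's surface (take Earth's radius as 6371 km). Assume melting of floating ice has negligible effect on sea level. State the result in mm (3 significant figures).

≈ 5.52×10^-4 mm

The Lunen floating ice tongue is floating and already displaces its own weight of water, so its melt adds essentially nothing to sea level.
Halund: 0.11 × 2.08 km³ × (902/1024) = 0.2015 km³ of water.
Total added water ≈ 2.015×10^8 m³ over 3.65×10^14 m² → Δh = 5.52×10^-7 m = 5.52×10^-4 mm.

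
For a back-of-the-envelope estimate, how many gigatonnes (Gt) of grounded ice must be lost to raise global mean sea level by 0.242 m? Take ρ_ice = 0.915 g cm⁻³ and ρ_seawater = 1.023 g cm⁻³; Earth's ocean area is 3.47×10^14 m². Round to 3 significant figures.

Required water volume = Δh × A = 0.242 m × 3.47×10^14 m² = 8.397×10^13 m³.
ρ_w = 1.023 g cm⁻³ = 1023 kg m⁻³, so the mass of water = 8.397×10^13 m³ × 1023 kg m⁻³ = 8.591×10^16 kg = 8.59×10^4 Gt (and the same mass of ice, by conservation).

≈ 8.59×10^4 Gt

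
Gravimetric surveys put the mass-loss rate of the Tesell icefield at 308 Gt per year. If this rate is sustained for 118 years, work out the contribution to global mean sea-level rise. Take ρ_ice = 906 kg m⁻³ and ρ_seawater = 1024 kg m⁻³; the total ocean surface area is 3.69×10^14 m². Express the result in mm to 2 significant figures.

≈ 96 mm

Total mass lost = 308 Gt/yr × 118 yr = 3.634×10^4 Gt = 3.634×10^16 kg.
ρ_w = 1024 kg m⁻³, so water volume = 3.634×10^16 / 1024 = 3.549×10^13 m³.
Δh = 3.549×10^13 / 3.69×10^14 = 0.0962 m = 96 mm.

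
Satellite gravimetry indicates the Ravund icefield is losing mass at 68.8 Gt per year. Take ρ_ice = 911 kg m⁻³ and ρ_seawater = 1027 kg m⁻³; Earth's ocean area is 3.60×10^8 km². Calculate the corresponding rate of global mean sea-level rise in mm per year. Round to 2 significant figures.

ρ_w = 1027 kg m⁻³. Annual water volume added = 68.8 Gt / ρ_w = 6.880×10^13 kg / 1027 kg m⁻³ = 6.699×10^10 m³.
Δh per year = 6.699×10^10 / 3.60×10^14 = 1.86×10^-4 m = 0.19 mm.

≈ 0.19 mm/yr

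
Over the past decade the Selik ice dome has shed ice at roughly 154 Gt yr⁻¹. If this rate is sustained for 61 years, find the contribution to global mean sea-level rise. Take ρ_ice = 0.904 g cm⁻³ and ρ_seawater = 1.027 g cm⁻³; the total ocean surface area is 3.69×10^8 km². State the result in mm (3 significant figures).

Total mass lost = 154 Gt/yr × 61 yr = 9394 Gt = 9.394×10^15 kg.
ρ_w = 1.027 g cm⁻³ = 1027 kg m⁻³, so water volume = 9.394×10^15 / 1027 = 9.147×10^12 m³.
Δh = 9.147×10^12 / 3.69×10^14 = 0.0248 m = 24.8 mm.

≈ 24.8 mm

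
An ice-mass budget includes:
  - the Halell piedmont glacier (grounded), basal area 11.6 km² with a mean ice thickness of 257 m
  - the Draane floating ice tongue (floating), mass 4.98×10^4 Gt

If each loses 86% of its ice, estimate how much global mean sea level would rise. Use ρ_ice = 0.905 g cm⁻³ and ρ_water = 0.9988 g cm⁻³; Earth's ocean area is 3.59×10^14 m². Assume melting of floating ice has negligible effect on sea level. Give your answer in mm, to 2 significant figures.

≈ 6.5×10^-3 mm

Halell: ice volume = 11.6 km² × 257 m = 2.981 km³; 0.86 × 2.981 × (905/998.8) = 2.323 km³ of water.
The Draane floating ice tongue is floating and already displaces its own weight of water, so its melt adds essentially nothing to sea level.
Total added water ≈ 2.323×10^9 m³ over 3.59×10^14 m² → Δh = 6.47×10^-6 m = 6.5×10^-3 mm.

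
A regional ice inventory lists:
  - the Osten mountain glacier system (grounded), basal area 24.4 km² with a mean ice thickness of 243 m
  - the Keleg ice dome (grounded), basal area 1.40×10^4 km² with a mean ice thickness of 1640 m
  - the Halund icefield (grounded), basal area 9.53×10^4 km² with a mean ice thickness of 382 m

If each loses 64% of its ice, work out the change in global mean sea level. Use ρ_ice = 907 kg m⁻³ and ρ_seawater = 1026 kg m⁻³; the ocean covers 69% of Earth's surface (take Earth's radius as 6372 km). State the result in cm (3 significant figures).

Osten: ice volume = 24.4 km² × 243 m = 5.929 km³; 0.64 × 5.929 × (907/1026) = 3.355 km³ of water.
Keleg: ice volume = 1.40×10^4 km² × 1640 m = 2.296×10^4 km³; 0.64 × 2.296×10^4 × (907/1026) = 1.299×10^4 km³ of water.
Halund: ice volume = 9.53×10^4 km² × 382 m = 3.640×10^4 km³; 0.64 × 3.640×10^4 × (907/1026) = 2.060×10^4 km³ of water.
Total added water ≈ 3.359×10^13 m³ over 3.52×10^14 m² → Δh = 0.0954 m = 9.54 cm.

≈ 9.54 cm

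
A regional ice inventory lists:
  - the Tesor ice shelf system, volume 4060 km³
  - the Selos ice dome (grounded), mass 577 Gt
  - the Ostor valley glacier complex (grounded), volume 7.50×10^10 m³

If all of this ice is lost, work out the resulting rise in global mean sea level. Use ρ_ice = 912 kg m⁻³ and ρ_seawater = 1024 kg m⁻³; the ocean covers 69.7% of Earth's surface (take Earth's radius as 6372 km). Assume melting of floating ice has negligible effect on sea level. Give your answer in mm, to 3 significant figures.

≈ 1.77 mm

The Tesor ice shelf system is floating and already displaces its own weight of water, so its melt adds essentially nothing to sea level.
Selos: 577 Gt = 5.770×10^14 kg; dividing by ρ_w = 1024 kg m⁻³ gives 5.635×10^11 m³ of water.
Ostor: 7.50×10^10 m³ × (912/1024) = 6.680×10^10 m³ of water.
Total added water ≈ 6.303×10^11 m³ over 3.56×10^14 m² → Δh = 1.77×10^-3 m = 1.77 mm.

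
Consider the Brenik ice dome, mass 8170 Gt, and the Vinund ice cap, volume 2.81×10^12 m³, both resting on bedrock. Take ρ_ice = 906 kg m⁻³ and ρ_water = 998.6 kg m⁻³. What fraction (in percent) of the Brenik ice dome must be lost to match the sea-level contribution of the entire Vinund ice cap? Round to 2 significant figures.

≈ 31 %

Equal sea-level rise means equal mass of meltwater, i.e. equal mass of ice lost.
Ice mass of Vinund: 2.546×10^15 kg; ice mass of Brenik: 8.170×10^15 kg.
Fraction required = 2.546×10^15 / 8.170×10^15 = 0.312 → 31 %.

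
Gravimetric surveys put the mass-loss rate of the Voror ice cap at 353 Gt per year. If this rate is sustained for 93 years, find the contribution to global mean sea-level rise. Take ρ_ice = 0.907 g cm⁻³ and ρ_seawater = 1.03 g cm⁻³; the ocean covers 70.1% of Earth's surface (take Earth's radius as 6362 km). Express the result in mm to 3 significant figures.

≈ 89.4 mm

Total mass lost = 353 Gt/yr × 93 yr = 3.283×10^4 Gt = 3.283×10^16 kg.
ρ_w = 1.03 g cm⁻³ = 1030 kg m⁻³, so water volume = 3.283×10^16 / 1030 = 3.187×10^13 m³.
Δh = 3.187×10^13 / 3.57×10^14 = 0.0894 m = 89.4 mm.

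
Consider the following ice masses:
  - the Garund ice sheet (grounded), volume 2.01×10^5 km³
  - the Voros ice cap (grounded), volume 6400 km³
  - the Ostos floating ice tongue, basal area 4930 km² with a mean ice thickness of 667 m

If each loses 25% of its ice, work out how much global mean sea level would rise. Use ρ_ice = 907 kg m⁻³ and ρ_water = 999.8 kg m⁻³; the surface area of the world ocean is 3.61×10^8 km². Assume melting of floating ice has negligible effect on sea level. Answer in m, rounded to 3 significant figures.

Garund: 0.25 × 2.01×10^5 km³ × (907/999.8) = 4.559×10^4 km³ of water.
Voros: 0.25 × 6400 km³ × (907/999.8) = 1451 km³ of water.
The Ostos floating ice tongue is floating and already displaces its own weight of water, so its melt adds essentially nothing to sea level.
Total added water ≈ 4.704×10^13 m³ over 3.61×10^14 m² → Δh = 0.130 m.

≈ 0.130 m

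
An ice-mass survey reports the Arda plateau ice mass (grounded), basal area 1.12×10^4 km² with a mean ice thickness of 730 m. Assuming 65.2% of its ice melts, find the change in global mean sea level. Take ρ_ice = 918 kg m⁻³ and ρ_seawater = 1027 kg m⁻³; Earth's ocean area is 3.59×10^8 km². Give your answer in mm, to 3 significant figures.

≈ 13.3 mm

Arda: ice volume = 1.12×10^4 km² × 730 m = 8176 km³; 0.652 × 8176 × (918/1027) = 4765 km³ of water.
Spread over 3.59×10^14 m² of ocean, Δh = 4.765×10^12 / 3.59×10^14 = 0.0133 m = 13.3 mm.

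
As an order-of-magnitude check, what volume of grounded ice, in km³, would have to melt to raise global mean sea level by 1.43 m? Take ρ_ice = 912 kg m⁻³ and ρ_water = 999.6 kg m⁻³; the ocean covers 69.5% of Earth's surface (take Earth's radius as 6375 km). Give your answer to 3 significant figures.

≈ 5.56×10^5 km³

Required water volume = Δh × A = 1.43 m × 3.55×10^14 m² = 5.076×10^14 m³ = 5.076×10^5 km³.
Ice volume = water volume × ρ_w/ρ_ice = 5.076×10^5 × 999.6/912 = 5.56×10^5 km³.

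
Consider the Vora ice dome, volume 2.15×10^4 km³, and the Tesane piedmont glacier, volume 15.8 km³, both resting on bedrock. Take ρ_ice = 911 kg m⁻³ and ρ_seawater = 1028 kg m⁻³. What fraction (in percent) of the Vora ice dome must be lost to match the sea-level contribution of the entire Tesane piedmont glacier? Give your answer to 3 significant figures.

Equal sea-level rise means equal mass of meltwater, i.e. equal mass of ice lost.
Ice mass of Tesane: 1.439×10^13 kg; ice mass of Vora: 1.959×10^16 kg.
Fraction required = 1.439×10^13 / 1.959×10^16 = 7.35×10^-4 → 0.0735 %.

≈ 0.0735 %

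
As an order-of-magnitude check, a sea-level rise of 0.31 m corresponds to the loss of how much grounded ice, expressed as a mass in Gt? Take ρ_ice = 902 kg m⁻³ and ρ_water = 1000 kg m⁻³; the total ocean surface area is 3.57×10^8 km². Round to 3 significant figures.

Required water volume = Δh × A = 0.31 m × 3.57×10^14 m² = 1.107×10^14 m³.
ρ_w = 1000 kg m⁻³, so the mass of water = 1.107×10^14 m³ × 1000 kg m⁻³ = 1.107×10^17 kg = 1.11×10^5 Gt (and the same mass of ice, by conservation).

≈ 1.11×10^5 Gt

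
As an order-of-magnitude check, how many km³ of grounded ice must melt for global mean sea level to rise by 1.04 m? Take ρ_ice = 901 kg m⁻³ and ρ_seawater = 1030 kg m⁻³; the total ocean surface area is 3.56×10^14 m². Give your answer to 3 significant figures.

≈ 4.23×10^5 km³

Required water volume = Δh × A = 1.04 m × 3.56×10^14 m² = 3.702×10^14 m³ = 3.702×10^5 km³.
Ice volume = water volume × ρ_w/ρ_ice = 3.702×10^5 × 1030/901 = 4.23×10^5 km³.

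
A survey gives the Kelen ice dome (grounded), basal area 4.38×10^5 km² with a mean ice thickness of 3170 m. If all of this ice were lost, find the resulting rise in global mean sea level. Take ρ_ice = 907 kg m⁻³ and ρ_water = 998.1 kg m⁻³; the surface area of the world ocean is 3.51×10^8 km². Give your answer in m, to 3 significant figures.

Kelen: ice volume = 4.38×10^5 km² × 3170 m = 1.388×10^6 km³; 1.388×10^6 × (907/998.1) = 1.262×10^6 km³ of water.
Spread over 3.51×10^14 m² of ocean, Δh = 1.262×10^15 / 3.51×10^14 = 3.59 m.

≈ 3.59 m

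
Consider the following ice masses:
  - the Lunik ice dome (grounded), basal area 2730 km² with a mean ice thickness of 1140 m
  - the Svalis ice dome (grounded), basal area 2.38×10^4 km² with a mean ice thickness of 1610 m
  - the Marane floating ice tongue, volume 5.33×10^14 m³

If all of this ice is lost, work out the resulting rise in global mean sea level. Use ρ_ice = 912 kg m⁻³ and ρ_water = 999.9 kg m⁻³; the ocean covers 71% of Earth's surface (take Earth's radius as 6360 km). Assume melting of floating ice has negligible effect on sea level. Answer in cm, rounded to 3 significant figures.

Lunik: ice volume = 2730 km² × 1140 m = 3112 km³; 3112 × (912/999.9) = 2839 km³ of water.
Svalis: ice volume = 2.38×10^4 km² × 1610 m = 3.832×10^4 km³; 3.832×10^4 × (912/999.9) = 3.495×10^4 km³ of water.
The Marane floating ice tongue is floating and already displaces its own weight of water, so its melt adds essentially nothing to sea level.
Total added water ≈ 3.779×10^13 m³ over 3.61×10^14 m² → Δh = 0.105 m = 10.5 cm.

≈ 10.5 cm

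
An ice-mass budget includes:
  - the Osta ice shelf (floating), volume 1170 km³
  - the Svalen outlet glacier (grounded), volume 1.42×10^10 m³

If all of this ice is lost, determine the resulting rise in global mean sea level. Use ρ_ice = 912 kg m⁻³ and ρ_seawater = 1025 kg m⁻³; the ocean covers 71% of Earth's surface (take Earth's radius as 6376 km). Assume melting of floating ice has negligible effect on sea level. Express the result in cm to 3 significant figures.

The Osta ice shelf is floating and already displaces its own weight of water, so its melt adds essentially nothing to sea level.
Svalen: 1.42×10^10 m³ × (912/1025) = 1.263×10^10 m³ of water.
Total added water ≈ 1.263×10^10 m³ over 3.63×10^14 m² → Δh = 3.48×10^-5 m = 3.48×10^-3 cm.

≈ 3.48×10^-3 cm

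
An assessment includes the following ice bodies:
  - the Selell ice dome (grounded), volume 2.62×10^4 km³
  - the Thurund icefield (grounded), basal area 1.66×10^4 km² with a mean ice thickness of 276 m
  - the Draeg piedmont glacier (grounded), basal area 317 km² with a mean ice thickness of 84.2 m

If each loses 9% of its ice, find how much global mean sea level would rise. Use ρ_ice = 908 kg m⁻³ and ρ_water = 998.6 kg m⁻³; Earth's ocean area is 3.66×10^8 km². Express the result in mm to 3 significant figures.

≈ 6.89 mm

Selell: 0.09 × 2.62×10^4 km³ × (908/998.6) = 2144 km³ of water.
Thurund: ice volume = 1.66×10^4 km² × 276 m = 4582 km³; 0.09 × 4582 × (908/998.6) = 374.9 km³ of water.
Draeg: ice volume = 317 km² × 84.2 m = 26.69 km³; 0.09 × 26.69 × (908/998.6) = 2.184 km³ of water.
Total added water ≈ 2.521×10^12 m³ over 3.66×10^14 m² → Δh = 6.89×10^-3 m = 6.89 mm.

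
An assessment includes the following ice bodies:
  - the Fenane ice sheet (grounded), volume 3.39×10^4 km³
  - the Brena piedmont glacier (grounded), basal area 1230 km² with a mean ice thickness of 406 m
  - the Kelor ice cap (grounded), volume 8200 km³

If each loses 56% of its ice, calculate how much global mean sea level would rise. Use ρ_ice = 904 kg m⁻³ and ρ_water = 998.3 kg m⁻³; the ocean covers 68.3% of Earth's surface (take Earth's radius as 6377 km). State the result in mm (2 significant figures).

≈ 62 mm

Fenane: 0.56 × 3.39×10^4 km³ × (904/998.3) = 1.719×10^4 km³ of water.
Brena: ice volume = 1230 km² × 406 m = 499.4 km³; 0.56 × 499.4 × (904/998.3) = 253.2 km³ of water.
Kelor: 0.56 × 8200 km³ × (904/998.3) = 4158 km³ of water.
Total added water ≈ 2.160×10^13 m³ over 3.49×10^14 m² → Δh = 0.0619 m = 62 mm.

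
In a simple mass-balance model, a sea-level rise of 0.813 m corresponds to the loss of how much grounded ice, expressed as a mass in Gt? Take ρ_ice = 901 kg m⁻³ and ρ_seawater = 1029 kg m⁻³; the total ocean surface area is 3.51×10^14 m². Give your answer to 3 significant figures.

≈ 2.94×10^5 Gt

Required water volume = Δh × A = 0.813 m × 3.51×10^14 m² = 2.854×10^14 m³.
ρ_w = 1029 kg m⁻³, so the mass of water = 2.854×10^14 m³ × 1029 kg m⁻³ = 2.936×10^17 kg = 2.94×10^5 Gt (and the same mass of ice, by conservation).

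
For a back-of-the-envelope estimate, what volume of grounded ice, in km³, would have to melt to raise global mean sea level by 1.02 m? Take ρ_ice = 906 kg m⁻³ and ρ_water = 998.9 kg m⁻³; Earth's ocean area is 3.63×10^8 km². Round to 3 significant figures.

Required water volume = Δh × A = 1.02 m × 3.63×10^14 m² = 3.703×10^14 m³ = 3.703×10^5 km³.
Ice volume = water volume × ρ_w/ρ_ice = 3.703×10^5 × 998.9/906 = 4.08×10^5 km³.

≈ 4.08×10^5 km³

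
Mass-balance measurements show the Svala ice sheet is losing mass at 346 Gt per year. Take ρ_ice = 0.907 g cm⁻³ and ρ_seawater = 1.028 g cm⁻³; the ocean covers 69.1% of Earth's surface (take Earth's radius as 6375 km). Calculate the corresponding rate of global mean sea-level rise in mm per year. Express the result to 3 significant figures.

≈ 0.954 mm/yr

ρ_w = 1.028 g cm⁻³ = 1028 kg m⁻³. Annual water volume added = 346 Gt / ρ_w = 3.460×10^14 kg / 1028 kg m⁻³ = 3.366×10^11 m³.
Δh per year = 3.366×10^11 / 3.53×10^14 = 9.54×10^-4 m = 0.954 mm.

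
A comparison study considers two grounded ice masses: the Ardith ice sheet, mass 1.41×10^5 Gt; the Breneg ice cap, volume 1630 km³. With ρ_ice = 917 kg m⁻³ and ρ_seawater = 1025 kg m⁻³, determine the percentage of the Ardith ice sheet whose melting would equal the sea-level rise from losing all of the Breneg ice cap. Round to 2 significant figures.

≈ 1.1 %

Equal sea-level rise means equal mass of meltwater, i.e. equal mass of ice lost.
Ice mass of Breneg: 1.495×10^15 kg; ice mass of Ardith: 1.410×10^17 kg.
Fraction required = 1.495×10^15 / 1.410×10^17 = 0.0106 → 1.1 %.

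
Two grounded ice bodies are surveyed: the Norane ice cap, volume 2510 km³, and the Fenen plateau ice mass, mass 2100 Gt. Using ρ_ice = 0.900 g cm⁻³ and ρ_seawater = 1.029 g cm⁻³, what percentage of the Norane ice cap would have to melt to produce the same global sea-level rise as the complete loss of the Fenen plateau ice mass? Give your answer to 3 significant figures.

Equal sea-level rise means equal mass of meltwater, i.e. equal mass of ice lost.
Ice mass of Fenen: 2.100×10^15 kg; ice mass of Norane: 2.259×10^15 kg.
Fraction required = 2.100×10^15 / 2.259×10^15 = 0.930 → 93.0 %.

≈ 93.0 %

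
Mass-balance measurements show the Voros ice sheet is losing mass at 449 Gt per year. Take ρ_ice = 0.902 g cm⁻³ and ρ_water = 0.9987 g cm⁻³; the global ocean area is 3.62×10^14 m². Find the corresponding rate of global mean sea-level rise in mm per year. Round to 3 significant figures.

≈ 1.24 mm/yr

ρ_w = 0.9987 g cm⁻³ = 998.7 kg m⁻³. Annual water volume added = 449 Gt / ρ_w = 4.490×10^14 kg / 998.7 kg m⁻³ = 4.496×10^11 m³.
Δh per year = 4.496×10^11 / 3.62×10^14 = 1.24×10^-3 m = 1.24 mm.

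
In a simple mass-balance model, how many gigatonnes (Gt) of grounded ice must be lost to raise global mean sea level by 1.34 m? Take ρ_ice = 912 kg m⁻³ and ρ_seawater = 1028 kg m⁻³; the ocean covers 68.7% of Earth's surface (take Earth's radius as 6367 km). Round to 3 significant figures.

≈ 4.82×10^5 Gt

Required water volume = Δh × A = 1.34 m × 3.50×10^14 m² = 4.690×10^14 m³.
ρ_w = 1028 kg m⁻³, so the mass of water = 4.690×10^14 m³ × 1028 kg m⁻³ = 4.821×10^17 kg = 4.82×10^5 Gt (and the same mass of ice, by conservation).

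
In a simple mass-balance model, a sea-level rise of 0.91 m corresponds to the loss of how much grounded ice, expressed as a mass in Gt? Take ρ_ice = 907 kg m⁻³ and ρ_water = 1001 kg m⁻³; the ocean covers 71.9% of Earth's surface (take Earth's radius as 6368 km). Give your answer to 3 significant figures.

Required water volume = Δh × A = 0.91 m × 3.66×10^14 m² = 3.334×10^14 m³.
ρ_w = 1001 kg m⁻³, so the mass of water = 3.334×10^14 m³ × 1001 kg m⁻³ = 3.337×10^17 kg = 3.34×10^5 Gt (and the same mass of ice, by conservation).

≈ 3.34×10^5 Gt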